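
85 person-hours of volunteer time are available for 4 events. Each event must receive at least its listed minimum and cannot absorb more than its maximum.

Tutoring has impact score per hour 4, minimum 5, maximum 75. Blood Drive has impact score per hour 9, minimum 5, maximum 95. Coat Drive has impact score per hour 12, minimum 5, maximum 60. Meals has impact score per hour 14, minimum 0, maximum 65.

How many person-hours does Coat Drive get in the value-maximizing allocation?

10

Meeting every minimum uses 5+5+5+0 = 15 person-hours, leaving 70.
Rank by impact score per hour: Meals 14 > Coat Drive 12 > Blood Drive 9 > Tutoring 4.
Meals: +65 to 65 (cap) → 5 left.
Coat Drive: +5 (room for 55) → 10. Pool exhausted.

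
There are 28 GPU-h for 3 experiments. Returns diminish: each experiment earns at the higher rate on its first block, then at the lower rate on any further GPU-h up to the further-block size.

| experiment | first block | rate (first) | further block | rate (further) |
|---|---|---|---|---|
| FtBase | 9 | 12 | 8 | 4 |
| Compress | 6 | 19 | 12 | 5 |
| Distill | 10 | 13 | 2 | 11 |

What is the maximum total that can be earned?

Order all 6 blocks by rate: Compress/T1 19 > Distill/T1 13 > FtBase/T1 12 > Distill/T2 11 > Compress/T2 5 > FtBase/T2 4.
Compress/T1 (19): +6 — 22 left.
Fill Distill T1 block (10 at 13) — 12 left.
FtBase/T1 (12): +9 — 3 left.
Fill Distill T2 block (2 at 11) — 1 left.
1 remain; put them into Compress T2 at 5.
Total = 19×6 + 13×10 + 12×9 + 11×2 + 5×1 = 379.

379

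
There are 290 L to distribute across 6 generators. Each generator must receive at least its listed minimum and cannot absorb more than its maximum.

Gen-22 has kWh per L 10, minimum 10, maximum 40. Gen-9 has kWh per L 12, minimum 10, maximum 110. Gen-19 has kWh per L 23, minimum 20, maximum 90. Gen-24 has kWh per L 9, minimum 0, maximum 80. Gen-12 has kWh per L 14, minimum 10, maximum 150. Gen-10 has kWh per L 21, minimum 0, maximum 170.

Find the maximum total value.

Meeting every minimum uses 10+10+20+0+10+0 = 50 L, leaving 240.
Order the generators by kWh per L: Gen-19 23 > Gen-10 21 > Gen-12 14 > Gen-9 12 > Gen-22 10 > Gen-24 9.
Give Gen-19 70 more to hit its cap of 90 — 170 left.
Gen-10 takes 170 more to reach its cap of 170 — 0 left.
Total = 10×10 + 12×10 + 23×90 + 14×10 + 21×170 = 6000.

6000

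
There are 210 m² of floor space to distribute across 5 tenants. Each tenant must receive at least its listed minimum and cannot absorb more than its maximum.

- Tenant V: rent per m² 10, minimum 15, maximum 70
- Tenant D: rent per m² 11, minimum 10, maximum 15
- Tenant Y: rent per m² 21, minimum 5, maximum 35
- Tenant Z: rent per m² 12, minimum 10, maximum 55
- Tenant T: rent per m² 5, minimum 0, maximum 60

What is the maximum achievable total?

Meeting every minimum uses 15+10+5+10+0 = 40 m², leaving 170.
Highest rent per m² first: Tenant Y 21 > Tenant Z 12 > Tenant D 11 > Tenant V 10 > Tenant T 5.
Give Tenant Y 30 more to hit its cap of 35 → 140 left.
Give Tenant Z 45 more to hit its cap of 55 → 95 left.
Give Tenant D 5 more to hit its cap of 15 → 90 left.
Tenant V takes 55 more to reach its cap of 70 → 35 left.
Tenant T has room for 60 more but only 35 remain, so it gets 35.
Total = 10×70 + 11×15 + 21×35 + 12×55 + 5×35 = 2435.

2435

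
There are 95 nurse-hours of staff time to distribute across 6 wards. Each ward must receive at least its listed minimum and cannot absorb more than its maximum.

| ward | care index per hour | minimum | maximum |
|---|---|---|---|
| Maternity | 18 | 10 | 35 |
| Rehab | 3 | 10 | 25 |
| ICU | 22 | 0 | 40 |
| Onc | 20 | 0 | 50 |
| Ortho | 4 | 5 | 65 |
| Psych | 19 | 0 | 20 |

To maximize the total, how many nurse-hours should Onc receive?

30

Meeting every minimum uses 10+10+0+0+5+0 = 25 nurse-hours, leaving 70.
Order the wards by care index per hour: ICU 22 > Onc 20 > Psych 19 > Maternity 18 > Ortho 4 > Rehab 3.
Give ICU 40 more to hit its cap of 40 — 30 left.
Onc: +30 (room for 50) → 30. Pool exhausted.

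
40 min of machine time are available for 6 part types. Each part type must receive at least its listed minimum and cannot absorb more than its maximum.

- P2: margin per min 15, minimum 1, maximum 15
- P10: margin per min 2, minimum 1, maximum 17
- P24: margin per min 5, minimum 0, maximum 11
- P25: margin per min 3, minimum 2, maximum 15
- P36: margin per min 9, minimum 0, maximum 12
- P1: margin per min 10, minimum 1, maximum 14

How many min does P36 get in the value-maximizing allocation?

Meeting every minimum uses 1+1+0+2+0+1 = 5 min, leaving 35.
Order the part types by margin per min: P2 15 > P1 10 > P36 9 > P24 5 > P25 3 > P10 2.
P2 takes 14 more to reach its cap of 15 ; 21 left.
Give P1 13 more to hit its cap of 14 ; 8 left.
Only 8 left; P36 takes them to reach 8.

8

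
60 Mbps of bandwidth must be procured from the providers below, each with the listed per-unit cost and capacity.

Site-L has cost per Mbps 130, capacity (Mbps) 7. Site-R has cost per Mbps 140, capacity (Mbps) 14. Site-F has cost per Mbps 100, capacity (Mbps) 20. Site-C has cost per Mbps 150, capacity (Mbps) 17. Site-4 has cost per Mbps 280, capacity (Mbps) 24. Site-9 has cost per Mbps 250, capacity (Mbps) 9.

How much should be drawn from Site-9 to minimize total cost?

2

Cheapest first:
Site-F (100): use full 20 — 40 Mbps to go.
Take 7 from Site-L at 130 — need 33 more.
Site-R at 140: take all 14 Mbps — 19 still needed.
Site-C (150): use full 17 — 2 Mbps to go.
Site-9 at 250: take 2 of its 9 — requirement met.
Site-4: unused.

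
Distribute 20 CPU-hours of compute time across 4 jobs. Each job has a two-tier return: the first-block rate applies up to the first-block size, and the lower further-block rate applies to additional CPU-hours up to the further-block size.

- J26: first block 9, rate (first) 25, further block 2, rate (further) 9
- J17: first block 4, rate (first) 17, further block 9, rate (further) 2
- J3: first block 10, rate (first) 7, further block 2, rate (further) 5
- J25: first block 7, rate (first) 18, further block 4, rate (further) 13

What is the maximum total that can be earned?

Order all 8 blocks by rate: J26/first 25 > J25/first 18 > J17/first 17 > J25/second 13 > J26/second 9 > J3/first 7 > J3/second 5 > J17/second 2.
Fill J26 first block (9 at 25) ; 11 left.
J25/first (18): +7 ; 4 left.
Fill J17 first block (4 at 17) ; 0 left.
Total = 25×9 + 18×7 + 17×4 = 419.

419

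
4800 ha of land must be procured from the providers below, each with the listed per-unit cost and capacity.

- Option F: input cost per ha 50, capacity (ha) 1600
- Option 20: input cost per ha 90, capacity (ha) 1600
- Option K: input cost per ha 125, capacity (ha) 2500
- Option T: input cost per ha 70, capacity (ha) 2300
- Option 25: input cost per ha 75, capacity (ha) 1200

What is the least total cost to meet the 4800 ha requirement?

Cheapest first:
Option F at 50: take all 1600 ha — 3200 still needed.
Option T (70): use full 2300 — 900 ha to go.
Option 25 (75): take the remaining 900 — done.
Option 20, Option K: unused.
Cost = 1600×50 + 2300×70 + 900×75 = 308500.

308500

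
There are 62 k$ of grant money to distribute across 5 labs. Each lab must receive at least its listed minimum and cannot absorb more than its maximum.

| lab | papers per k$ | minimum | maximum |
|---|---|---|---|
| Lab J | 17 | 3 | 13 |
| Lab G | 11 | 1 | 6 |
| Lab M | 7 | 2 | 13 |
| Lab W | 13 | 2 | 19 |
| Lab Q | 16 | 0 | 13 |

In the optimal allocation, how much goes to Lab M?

11

Meeting every minimum uses 3+1+2+2+0 = 8 k$, leaving 54.
Highest papers per k$ first: Lab J 17 > Lab Q 16 > Lab W 13 > Lab G 11 > Lab M 7.
Give Lab J 10 more to hit its cap of 13 ; 44 left.
Lab Q takes 13 more to reach its cap of 13 ; 31 left.
Lab W: +17 to 19 (cap) ; 14 left.
Lab G takes 5 more to reach its cap of 6 ; 9 left.
Lab M: +9 (room for 11) → 11. Pool exhausted.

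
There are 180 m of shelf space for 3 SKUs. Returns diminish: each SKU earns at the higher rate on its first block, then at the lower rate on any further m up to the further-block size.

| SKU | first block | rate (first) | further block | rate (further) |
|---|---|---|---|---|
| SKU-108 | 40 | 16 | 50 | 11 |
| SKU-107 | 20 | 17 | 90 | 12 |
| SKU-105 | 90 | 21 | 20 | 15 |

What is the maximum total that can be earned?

3290

Rank every tier by rate: SKU-105/T1 21 > SKU-107/T1 17 > SKU-108/T1 16 > SKU-105/T2 15 > SKU-107/T2 12 > SKU-108/T2 11.
SKU-105 T1 at 21: fill all 90 → 90 left.
SKU-107/T1 (17): +20 → 70 left.
SKU-108 T1 at 16: fill all 40 → 30 left.
SKU-105 T2 at 15: fill all 20 → 10 left.
SKU-107/T2: +10 of 90 at 12; pool empty.
Total = 21×90 + 17×20 + 16×40 + 15×20 + 12×10 = 3290.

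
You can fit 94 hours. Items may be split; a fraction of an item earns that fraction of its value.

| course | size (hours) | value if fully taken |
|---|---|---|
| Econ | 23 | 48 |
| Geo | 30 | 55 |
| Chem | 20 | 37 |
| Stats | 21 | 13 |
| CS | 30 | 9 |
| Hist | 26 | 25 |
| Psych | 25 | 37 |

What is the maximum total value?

Best value per unit of size first: Econ 48/23≈2.09, Chem 37/20≈1.85, Geo 55/30≈1.83, Psych 37/25≈1.48, Hist 25/26≈0.962, Stats 13/21≈0.619, CS 9/30≈0.3.
Econ: take in full, 23 hours for value 48 ; 71 left.
Take all of Chem (20 hours, value 37) ; 51 hours left.
Take all of Geo (30 hours, value 55) ; 21 hours left.
Fill the last 21 hours with part of Psych: 21/25 of it earns 31.08.
Total value = 171.08.

171.08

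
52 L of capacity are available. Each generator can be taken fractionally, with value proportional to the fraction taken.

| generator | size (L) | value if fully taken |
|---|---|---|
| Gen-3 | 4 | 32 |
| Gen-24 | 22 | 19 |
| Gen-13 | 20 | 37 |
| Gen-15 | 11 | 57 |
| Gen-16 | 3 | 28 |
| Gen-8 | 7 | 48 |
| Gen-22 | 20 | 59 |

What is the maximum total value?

Sort by value density: Gen-16 28/3≈9.33, Gen-3 32/4≈8, Gen-8 48/7≈6.86, Gen-15 57/11≈5.18, Gen-22 59/20≈2.95, Gen-13 37/20≈1.85, Gen-24 19/22≈0.864.
Gen-16: take in full, 3 L for value 28 — 49 left.
All 4 L of Gen-3 fit (value 32) — 45 remain.
Gen-8: take in full, 7 L for value 48 — 38 left.
Take all of Gen-15 (11 L, value 57) — 27 L left.
All 20 L of Gen-22 fit (value 59) — 7 remain.
7 L left: a 7/20 share of Gen-13 gives 37×7/20 = 12.95.
Total value = 236.95.

236.95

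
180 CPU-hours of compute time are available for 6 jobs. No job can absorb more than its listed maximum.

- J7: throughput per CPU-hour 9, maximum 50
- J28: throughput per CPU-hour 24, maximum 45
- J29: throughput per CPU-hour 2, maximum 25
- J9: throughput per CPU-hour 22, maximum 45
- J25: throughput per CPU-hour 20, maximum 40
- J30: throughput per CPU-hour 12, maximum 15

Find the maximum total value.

3365

Highest throughput per CPU-hour first: J28 24 > J9 22 > J25 20 > J30 12 > J7 9 > J29 2.
J28 takes 45 to reach its cap of 45 ; 135 left.
Give J9 45 to hit its cap of 45 ; 90 left.
J25 takes 40 to reach its cap of 40 ; 50 left.
J30 takes 15 to reach its cap of 15 ; 35 left.
J7 has room for 50 but only 35 remain, so it gets 35.
Total = 9×35 + 24×45 + 22×45 + 20×40 + 12×15 = 3365.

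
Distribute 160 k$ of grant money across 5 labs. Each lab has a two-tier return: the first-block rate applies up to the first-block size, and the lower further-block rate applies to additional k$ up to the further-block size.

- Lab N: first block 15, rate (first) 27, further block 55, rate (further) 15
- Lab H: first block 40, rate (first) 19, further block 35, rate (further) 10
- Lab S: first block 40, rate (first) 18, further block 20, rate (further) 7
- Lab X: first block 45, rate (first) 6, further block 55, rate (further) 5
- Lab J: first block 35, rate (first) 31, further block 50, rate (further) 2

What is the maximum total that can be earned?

Order all 10 blocks by rate: Lab J/tier1 31 > Lab N/tier1 27 > Lab H/tier1 19 > Lab S/tier1 18 > Lab N/tier2 15 > Lab H/tier2 10 > Lab S/tier2 7 > Lab X/tier1 6 > Lab X/tier2 5 > Lab J/tier2 2.
Lab J/tier1 (31): +35 → 125 left.
Lab N/tier1 (27): +15 → 110 left.
Lab H tier1 at 19: fill all 40 → 70 left.
Lab S/tier1 (18): +40 → 30 left.
Lab N tier2 at 15: only 30 left, fill 30.
Total = 31×35 + 27×15 + 19×40 + 18×40 + 15×30 = 3420.

3420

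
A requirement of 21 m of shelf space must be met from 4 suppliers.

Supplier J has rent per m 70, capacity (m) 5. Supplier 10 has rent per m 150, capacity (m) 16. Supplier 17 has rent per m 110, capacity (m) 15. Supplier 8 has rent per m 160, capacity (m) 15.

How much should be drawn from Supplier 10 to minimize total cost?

Use suppliers in increasing cost order.
Take 5 from Supplier J at 70 ; need 16 more.
Take 15 from Supplier 17 at 110 ; need 1 more.
Take 1 from Supplier 10 at 150 to finish.
Supplier 8: unused.

1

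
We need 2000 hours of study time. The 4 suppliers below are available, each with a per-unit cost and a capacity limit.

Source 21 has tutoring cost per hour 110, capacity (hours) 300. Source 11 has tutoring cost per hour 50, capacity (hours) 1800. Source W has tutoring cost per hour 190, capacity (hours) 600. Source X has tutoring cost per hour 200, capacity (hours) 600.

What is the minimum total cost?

112000

Cheapest first:
Source 11 (50): use full 1800 ; 200 hours to go.
Source 21 (110): take the remaining 200 ; done.
Source W, Source X: unused.
Cost = 1800×50 + 200×110 = 112000.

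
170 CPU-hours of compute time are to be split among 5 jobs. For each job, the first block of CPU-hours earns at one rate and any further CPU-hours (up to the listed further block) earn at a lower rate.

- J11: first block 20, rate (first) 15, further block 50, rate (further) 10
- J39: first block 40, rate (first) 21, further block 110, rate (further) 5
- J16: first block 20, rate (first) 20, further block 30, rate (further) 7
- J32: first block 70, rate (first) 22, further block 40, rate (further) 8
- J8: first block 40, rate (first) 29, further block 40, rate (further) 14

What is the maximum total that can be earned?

Order all 10 blocks by rate: J8/tier1 29 > J32/tier1 22 > J39/tier1 21 > J16/tier1 20 > J11/tier1 15 > J8/tier2 14 > J11/tier2 10 > J32/tier2 8 > J16/tier2 7 > J39/tier2 5.
J8/tier1 (29): +40 ; 130 left.
J32/tier1 (22): +70 ; 60 left.
Fill J39 tier1 block (40 at 21) ; 20 left.
J16/tier1 (20): +20 ; 0 left.
Total = 29×40 + 22×70 + 21×40 + 20×20 = 3940.

3940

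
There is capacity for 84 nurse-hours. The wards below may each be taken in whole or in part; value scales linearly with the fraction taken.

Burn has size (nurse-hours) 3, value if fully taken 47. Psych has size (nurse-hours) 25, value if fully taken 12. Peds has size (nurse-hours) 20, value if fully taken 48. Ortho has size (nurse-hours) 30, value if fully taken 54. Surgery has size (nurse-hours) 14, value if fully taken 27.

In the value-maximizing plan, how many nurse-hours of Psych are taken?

17

Rank by value-to-size ratio: Burn 47/3≈15.7, Peds 48/20≈2.4, Surgery 27/14≈1.93, Ortho 54/30≈1.8, Psych 12/25≈0.48.
Burn: take in full, 3 nurse-hours for value 47 ; 81 left.
All 20 nurse-hours of Peds fit (value 48) ; 61 remain.
All 14 nurse-hours of Surgery fit (value 27) ; 47 remain.
Ortho: take in full, 30 nurse-hours for value 54 ; 17 left.
17 nurse-hours left: a 17/25 share of Psych gives 12×17/25 = 8.16.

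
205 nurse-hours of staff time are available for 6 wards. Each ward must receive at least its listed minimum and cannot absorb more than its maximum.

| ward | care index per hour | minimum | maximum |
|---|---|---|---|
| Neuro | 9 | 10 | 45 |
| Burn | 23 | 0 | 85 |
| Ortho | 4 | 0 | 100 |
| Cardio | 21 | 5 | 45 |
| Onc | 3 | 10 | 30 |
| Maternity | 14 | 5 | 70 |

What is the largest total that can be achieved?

3790

Meeting every minimum uses 10+0+0+5+10+5 = 30 nurse-hours, leaving 175.
Order the wards by care index per hour: Burn 23 > Cardio 21 > Maternity 14 > Neuro 9 > Ortho 4 > Onc 3.
Burn takes 85 more to reach its cap of 85 — 90 left.
Cardio: +40 to 45 (cap) — 50 left.
Only 50 left; Maternity takes them to reach 55.
Total = 9×10 + 23×85 + 21×45 + 3×10 + 14×55 = 3790.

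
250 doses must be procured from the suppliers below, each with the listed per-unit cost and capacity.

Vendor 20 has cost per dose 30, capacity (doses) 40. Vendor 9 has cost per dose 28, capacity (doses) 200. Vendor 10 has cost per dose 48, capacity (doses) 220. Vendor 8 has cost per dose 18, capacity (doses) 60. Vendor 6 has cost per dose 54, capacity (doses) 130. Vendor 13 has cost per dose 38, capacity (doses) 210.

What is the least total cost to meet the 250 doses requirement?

6400

Cheapest first:
Vendor 8 at 18: take all 60 doses → 190 still needed.
Vendor 9 at 28: take 190 of its 200 → requirement met.
Vendor 20, Vendor 13, Vendor 10, Vendor 6: unused.
Cost = 60×18 + 190×28 = 6400.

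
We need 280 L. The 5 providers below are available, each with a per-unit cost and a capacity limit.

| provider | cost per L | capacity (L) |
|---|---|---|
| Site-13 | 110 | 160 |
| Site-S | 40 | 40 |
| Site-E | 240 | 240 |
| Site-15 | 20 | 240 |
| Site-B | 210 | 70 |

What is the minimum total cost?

6400

Fill from the cheapest provider first.
Site-15 at 20: take all 240 L ; 40 still needed.
Take 40 from Site-S at 40 ; need 0 more.
Site-13, Site-B, Site-E: unused.
Cost = 240×20 + 40×40 = 6400.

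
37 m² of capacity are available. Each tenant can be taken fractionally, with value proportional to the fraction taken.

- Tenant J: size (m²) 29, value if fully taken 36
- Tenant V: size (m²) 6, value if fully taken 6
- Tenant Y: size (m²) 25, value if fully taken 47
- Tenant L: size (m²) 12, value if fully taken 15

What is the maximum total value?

Best value per unit of size first: Tenant Y 47/25≈1.88, Tenant L 15/12≈1.25, Tenant J 36/29≈1.24, Tenant V 6/6≈1.
Take all of Tenant Y (25 m², value 47) — 12 m² left.
Tenant L: take in full, 12 m² for value 15 — 0 left.
Total value = 62.

62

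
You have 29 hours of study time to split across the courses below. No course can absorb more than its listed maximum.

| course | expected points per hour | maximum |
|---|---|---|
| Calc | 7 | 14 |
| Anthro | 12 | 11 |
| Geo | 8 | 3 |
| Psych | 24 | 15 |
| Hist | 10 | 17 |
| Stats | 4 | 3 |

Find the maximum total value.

Order the courses by expected points per hour: Psych 24 > Anthro 12 > Hist 10 > Geo 8 > Calc 7 > Stats 4.
Psych: +15 to 15 (cap) — 14 left.
Give Anthro 11 to hit its cap of 11 — 3 left.
Hist has room for 17 but only 3 remain, so it gets 3.
Total = 12×11 + 24×15 + 10×3 = 522.

522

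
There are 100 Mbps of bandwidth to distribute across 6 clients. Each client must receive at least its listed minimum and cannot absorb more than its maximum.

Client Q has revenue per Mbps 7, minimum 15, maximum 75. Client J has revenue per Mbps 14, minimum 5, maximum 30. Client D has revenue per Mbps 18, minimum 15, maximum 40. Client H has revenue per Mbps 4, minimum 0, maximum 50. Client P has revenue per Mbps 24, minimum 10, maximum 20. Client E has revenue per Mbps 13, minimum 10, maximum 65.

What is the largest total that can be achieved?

Meeting every minimum uses 15+5+15+0+10+10 = 55 Mbps, leaving 45.
Order the clients by revenue per Mbps: Client P 24 > Client D 18 > Client J 14 > Client E 13 > Client Q 7 > Client H 4.
Give Client P 10 more to hit its cap of 20 — 35 left.
Give Client D 25 more to hit its cap of 40 — 10 left.
Client J: +10 (room for 25) → 15. Pool exhausted.
Total = 7×15 + 14×15 + 18×40 + 24×20 + 13×10 = 1645.

1645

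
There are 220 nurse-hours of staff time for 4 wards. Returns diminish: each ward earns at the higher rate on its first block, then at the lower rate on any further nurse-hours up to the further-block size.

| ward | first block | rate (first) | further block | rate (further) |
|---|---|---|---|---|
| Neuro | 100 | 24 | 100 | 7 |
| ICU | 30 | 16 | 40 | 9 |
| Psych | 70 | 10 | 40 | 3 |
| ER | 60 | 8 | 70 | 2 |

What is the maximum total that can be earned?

3760

Treat each block as its own option and order by rate: Neuro/tier1 24 > ICU/tier1 16 > Psych/tier1 10 > ICU/tier2 9 > ER/tier1 8 > Neuro/tier2 7 > Psych/tier2 3 > ER/tier2 2.
Neuro tier1 at 24: fill all 100 ; 120 left.
ICU tier1 at 16: fill all 30 ; 90 left.
Fill Psych tier1 block (70 at 10) ; 20 left.
ICU tier2 at 9: only 20 left, fill 20.
Total = 24×100 + 16×30 + 10×70 + 9×20 = 3760.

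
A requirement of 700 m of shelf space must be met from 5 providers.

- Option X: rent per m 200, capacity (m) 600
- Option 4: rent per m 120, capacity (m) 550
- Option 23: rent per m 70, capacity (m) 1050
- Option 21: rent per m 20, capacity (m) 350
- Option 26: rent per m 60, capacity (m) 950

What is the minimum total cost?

Fill from the cheapest provider first.
Option 21 (20): use full 350 — 350 m to go.
Option 26 (60): take the remaining 350 — done.
Option 23, Option 4, Option X: unused.
Cost = 350×20 + 350×60 = 28000.

28000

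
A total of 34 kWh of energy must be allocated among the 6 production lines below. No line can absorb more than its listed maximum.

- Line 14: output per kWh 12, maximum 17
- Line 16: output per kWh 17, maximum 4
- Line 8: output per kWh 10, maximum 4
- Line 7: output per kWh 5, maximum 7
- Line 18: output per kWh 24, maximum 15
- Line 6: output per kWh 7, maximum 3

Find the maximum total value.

608

Highest output per kWh first: Line 18 24 > Line 16 17 > Line 14 12 > Line 8 10 > Line 6 7 > Line 7 5.
Line 18 takes 15 to reach its cap of 15 ; 19 left.
Line 16: +4 to 4 (cap) ; 15 left.
Line 14: +15 (room for 17) → 15. Pool exhausted.
Total = 12×15 + 17×4 + 24×15 = 608.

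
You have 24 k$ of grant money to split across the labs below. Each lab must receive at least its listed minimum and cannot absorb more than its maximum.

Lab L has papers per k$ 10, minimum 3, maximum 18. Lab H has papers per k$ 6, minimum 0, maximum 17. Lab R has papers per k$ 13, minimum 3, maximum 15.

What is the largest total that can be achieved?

285

Meeting every minimum uses 3+0+3 = 6 k$, leaving 18.
Order the labs by papers per k$: Lab R 13 > Lab L 10 > Lab H 6.
Lab R: +12 to 15 (cap) ; 6 left.
Lab L has room for 15 more but only 6 remain, so it gets 9.
Total = 10×9 + 13×15 = 285.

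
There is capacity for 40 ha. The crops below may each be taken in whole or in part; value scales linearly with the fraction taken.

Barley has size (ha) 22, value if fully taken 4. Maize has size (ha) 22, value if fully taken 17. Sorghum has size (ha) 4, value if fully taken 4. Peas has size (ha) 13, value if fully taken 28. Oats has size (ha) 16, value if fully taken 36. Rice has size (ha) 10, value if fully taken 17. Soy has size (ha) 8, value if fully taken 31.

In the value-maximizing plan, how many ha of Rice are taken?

3

Rank by value-to-size ratio: Soy 31/8≈3.88, Oats 36/16≈2.25, Peas 28/13≈2.15, Rice 17/10≈1.7, Sorghum 4/4≈1, Maize 17/22≈0.773, Barley 4/22≈0.182.
Soy: take in full, 8 ha for value 31 ; 32 left.
Oats: take in full, 16 ha for value 36 ; 16 left.
Peas: take in full, 13 ha for value 28 ; 3 left.
Only 3 ha remain; take 3/10 of Rice for value 17×3/10 = 5.1.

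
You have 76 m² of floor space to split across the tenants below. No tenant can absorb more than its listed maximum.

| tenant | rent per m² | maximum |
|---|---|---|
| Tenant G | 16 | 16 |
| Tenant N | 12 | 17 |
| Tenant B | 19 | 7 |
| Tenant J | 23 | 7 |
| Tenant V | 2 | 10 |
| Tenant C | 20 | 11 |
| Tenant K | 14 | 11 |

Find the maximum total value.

1142

Highest rent per m² first: Tenant J 23 > Tenant C 20 > Tenant B 19 > Tenant G 16 > Tenant K 14 > Tenant N 12 > Tenant V 2.
Tenant J takes 7 to reach its cap of 7 → 69 left.
Give Tenant C 11 to hit its cap of 11 → 58 left.
Tenant B takes 7 to reach its cap of 7 → 51 left.
Tenant G: +16 to 16 (cap) → 35 left.
Tenant K: +11 to 11 (cap) → 24 left.
Give Tenant N 17 to hit its cap of 17 → 7 left.
Only 7 left; Tenant V takes them to reach 7.
Total = 16×16 + 12×17 + 19×7 + 23×7 + 2×7 + 20×11 + 14×11 = 1142.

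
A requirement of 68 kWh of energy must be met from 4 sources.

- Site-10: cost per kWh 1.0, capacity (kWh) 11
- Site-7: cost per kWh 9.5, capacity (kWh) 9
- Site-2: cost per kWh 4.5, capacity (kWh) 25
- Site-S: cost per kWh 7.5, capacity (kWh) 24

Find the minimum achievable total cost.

Cheapest first:
Take 11 from Site-10 at 1.0 — need 57 more.
Site-2 at 4.5: take all 25 kWh — 32 still needed.
Site-S at 7.5: take all 24 kWh — 8 still needed.
Take 8 from Site-7 at 9.5 to finish.
Cost = 11×1.0 + 25×4.5 + 24×7.5 + 8×9.5 = 379.5.

379.5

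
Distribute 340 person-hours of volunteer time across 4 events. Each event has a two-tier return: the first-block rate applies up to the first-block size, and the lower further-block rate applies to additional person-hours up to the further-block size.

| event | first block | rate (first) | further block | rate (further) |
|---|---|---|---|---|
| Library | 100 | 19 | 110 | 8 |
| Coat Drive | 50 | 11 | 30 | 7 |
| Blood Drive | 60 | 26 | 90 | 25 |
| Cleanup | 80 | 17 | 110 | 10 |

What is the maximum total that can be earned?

7180

Order all 8 blocks by rate: Blood Drive/first 26 > Blood Drive/second 25 > Library/first 19 > Cleanup/first 17 > Coat Drive/first 11 > Cleanup/second 10 > Library/second 8 > Coat Drive/second 7.
Blood Drive/first (26): +60 → 280 left.
Blood Drive/second (25): +90 → 190 left.
Fill Library first block (100 at 19) → 90 left.
Fill Cleanup first block (80 at 17) → 10 left.
Coat Drive first at 11: only 10 left, fill 10.
Total = 26×60 + 25×90 + 19×100 + 17×80 + 11×10 = 7180.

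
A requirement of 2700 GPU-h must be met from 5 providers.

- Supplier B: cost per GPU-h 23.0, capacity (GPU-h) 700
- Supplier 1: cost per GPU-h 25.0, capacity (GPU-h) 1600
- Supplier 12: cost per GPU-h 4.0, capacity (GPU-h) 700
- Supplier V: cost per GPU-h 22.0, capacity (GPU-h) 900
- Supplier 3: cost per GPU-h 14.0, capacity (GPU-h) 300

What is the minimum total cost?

Cheapest first:
Supplier 12 at 4.0: take all 700 GPU-h → 2000 still needed.
Take 300 from Supplier 3 at 14.0 → need 1700 more.
Supplier V at 22.0: take all 900 GPU-h → 800 still needed.
Supplier B at 23.0: take all 700 GPU-h → 100 still needed.
Supplier 1 at 25.0: take 100 of its 1600 → requirement met.
Cost = 700×4.0 + 300×14.0 + 900×22.0 + 700×23.0 + 100×25.0 = 45400.

45400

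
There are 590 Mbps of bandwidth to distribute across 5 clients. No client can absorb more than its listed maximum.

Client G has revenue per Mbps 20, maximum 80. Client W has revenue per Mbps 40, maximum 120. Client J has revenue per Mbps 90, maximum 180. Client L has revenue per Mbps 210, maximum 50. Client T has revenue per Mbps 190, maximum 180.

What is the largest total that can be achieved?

Rank by revenue per Mbps: Client L 210 > Client T 190 > Client J 90 > Client W 40 > Client G 20.
Client L takes 50 to reach its cap of 50 — 540 left.
Give Client T 180 to hit its cap of 180 — 360 left.
Give Client J 180 to hit its cap of 180 — 180 left.
Client W: +120 to 120 (cap) — 60 left.
Client G has room for 80 but only 60 remain, so it gets 60.
Total = 20×60 + 40×120 + 90×180 + 210×50 + 190×180 = 66900.

66900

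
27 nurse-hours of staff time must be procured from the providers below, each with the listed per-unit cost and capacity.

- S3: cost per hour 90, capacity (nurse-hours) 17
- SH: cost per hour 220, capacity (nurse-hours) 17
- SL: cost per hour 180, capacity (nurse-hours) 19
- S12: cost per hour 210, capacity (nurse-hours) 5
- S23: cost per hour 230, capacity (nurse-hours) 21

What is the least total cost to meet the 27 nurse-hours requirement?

Fill from the cheapest provider first.
S3 (90): use full 17 ; 10 nurse-hours to go.
SL (180): take the remaining 10 ; done.
S12, SH, S23: unused.
Cost = 17×90 + 10×180 = 3330.

3330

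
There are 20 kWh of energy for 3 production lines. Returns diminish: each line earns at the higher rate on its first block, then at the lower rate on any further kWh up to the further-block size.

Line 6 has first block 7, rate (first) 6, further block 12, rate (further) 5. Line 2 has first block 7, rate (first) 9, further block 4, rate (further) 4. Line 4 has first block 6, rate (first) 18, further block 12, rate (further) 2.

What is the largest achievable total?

Order all 6 blocks by rate: Line 4/first 18 > Line 2/first 9 > Line 6/first 6 > Line 6/second 5 > Line 2/second 4 > Line 4/second 2.
Line 4 first at 18: fill all 6 — 14 left.
Line 2/first (9): +7 — 7 left.
Fill Line 6 first block (7 at 6) — 0 left.
Total = 18×6 + 9×7 + 6×7 = 213.

213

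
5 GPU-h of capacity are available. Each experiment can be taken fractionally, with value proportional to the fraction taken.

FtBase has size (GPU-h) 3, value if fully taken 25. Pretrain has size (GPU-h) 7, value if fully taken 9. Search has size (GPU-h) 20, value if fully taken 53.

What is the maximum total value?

30.3

Sort by value density: FtBase 25/3≈8.33, Search 53/20≈2.65, Pretrain 9/7≈1.29.
All 3 GPU-h of FtBase fit (value 25) — 2 remain.
Only 2 GPU-h remain; take 2/20 of Search for value 53×2/20 = 5.3.
Total value = 30.3.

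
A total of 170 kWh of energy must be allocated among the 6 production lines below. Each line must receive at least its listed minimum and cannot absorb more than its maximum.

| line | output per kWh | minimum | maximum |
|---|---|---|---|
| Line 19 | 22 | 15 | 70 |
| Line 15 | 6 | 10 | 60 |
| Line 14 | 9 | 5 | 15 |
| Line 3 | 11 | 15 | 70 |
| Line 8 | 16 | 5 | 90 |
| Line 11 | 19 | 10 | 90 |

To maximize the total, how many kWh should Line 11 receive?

Meeting every minimum uses 15+10+5+15+5+10 = 60 kWh, leaving 110.
Order the production lines by output per kWh: Line 19 22 > Line 11 19 > Line 8 16 > Line 3 11 > Line 14 9 > Line 15 6.
Line 19 takes 55 more to reach its cap of 70 → 55 left.
Line 11: +55 (room for 80) → 65. Pool exhausted.

65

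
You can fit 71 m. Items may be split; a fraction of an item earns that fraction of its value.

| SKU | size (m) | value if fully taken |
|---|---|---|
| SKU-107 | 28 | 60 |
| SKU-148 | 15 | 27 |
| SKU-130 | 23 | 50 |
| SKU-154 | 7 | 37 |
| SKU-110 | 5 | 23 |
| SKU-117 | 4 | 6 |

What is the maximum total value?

184.4

Best value per unit of size first: SKU-154 37/7≈5.29, SKU-110 23/5≈4.6, SKU-130 50/23≈2.17, SKU-107 60/28≈2.14, SKU-148 27/15≈1.8, SKU-117 6/4≈1.5.
All 7 m of SKU-154 fit (value 37) — 64 remain.
Take all of SKU-110 (5 m, value 23) — 59 m left.
All 23 m of SKU-130 fit (value 50) — 36 remain.
All 28 m of SKU-107 fit (value 60) — 8 remain.
Fill the last 8 m with part of SKU-148: 8/15 of it earns 14.4.
Total value = 184.4.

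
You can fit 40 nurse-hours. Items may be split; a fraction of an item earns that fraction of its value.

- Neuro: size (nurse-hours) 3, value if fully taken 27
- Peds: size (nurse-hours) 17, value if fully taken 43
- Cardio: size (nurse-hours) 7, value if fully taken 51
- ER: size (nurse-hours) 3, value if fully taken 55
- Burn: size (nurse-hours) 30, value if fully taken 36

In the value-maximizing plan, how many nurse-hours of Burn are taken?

10

Rank by value-to-size ratio: ER 55/3≈18.3, Neuro 27/3≈9, Cardio 51/7≈7.29, Peds 43/17≈2.53, Burn 36/30≈1.2.
ER: take in full, 3 nurse-hours for value 55 — 37 left.
All 3 nurse-hours of Neuro fit (value 27) — 34 remain.
Cardio: take in full, 7 nurse-hours for value 51 — 27 left.
All 17 nurse-hours of Peds fit (value 43) — 10 remain.
Fill the last 10 nurse-hours with part of Burn: 10/30 of it earns 12.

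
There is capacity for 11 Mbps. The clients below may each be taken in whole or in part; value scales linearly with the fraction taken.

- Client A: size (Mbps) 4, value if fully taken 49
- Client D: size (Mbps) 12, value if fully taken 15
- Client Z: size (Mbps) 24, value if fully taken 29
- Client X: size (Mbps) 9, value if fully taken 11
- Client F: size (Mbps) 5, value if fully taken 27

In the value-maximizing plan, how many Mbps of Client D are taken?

2

Rank by value-to-size ratio: Client A 49/4≈12.2, Client F 27/5≈5.4, Client D 15/12≈1.25, Client X 11/9≈1.22, Client Z 29/24≈1.21.
Client A: take in full, 4 Mbps for value 49 — 7 left.
Client F: take in full, 5 Mbps for value 27 — 2 left.
Fill the last 2 Mbps with part of Client D: 2/12 of it earns 2.5.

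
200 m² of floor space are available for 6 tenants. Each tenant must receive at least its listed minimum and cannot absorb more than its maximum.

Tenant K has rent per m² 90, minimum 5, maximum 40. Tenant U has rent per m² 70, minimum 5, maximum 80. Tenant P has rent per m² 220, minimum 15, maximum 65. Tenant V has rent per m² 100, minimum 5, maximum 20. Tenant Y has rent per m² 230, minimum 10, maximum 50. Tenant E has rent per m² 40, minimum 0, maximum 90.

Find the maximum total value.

Meeting every minimum uses 5+5+15+5+10+0 = 40 m², leaving 160.
Highest rent per m² first: Tenant Y 230 > Tenant P 220 > Tenant V 100 > Tenant K 90 > Tenant U 70 > Tenant E 40.
Tenant Y takes 40 more to reach its cap of 50 → 120 left.
Tenant P takes 50 more to reach its cap of 65 → 70 left.
Tenant V: +15 to 20 (cap) → 55 left.
Tenant K takes 35 more to reach its cap of 40 → 20 left.
Tenant U has room for 75 more but only 20 remain, so it gets 25.
Total = 90×40 + 70×25 + 220×65 + 100×20 + 230×50 = 33150.

33150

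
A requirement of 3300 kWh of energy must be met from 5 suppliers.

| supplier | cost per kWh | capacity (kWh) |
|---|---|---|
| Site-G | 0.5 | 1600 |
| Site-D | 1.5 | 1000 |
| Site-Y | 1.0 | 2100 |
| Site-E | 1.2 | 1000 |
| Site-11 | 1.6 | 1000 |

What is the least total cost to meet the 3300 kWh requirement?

Cheapest first:
Site-G (0.5): use full 1600 → 1700 kWh to go.
Site-Y at 1.0: take 1700 of its 2100 → requirement met.
Site-E, Site-D, Site-11: unused.
Cost = 1600×0.5 + 1700×1.0 = 2500.

2500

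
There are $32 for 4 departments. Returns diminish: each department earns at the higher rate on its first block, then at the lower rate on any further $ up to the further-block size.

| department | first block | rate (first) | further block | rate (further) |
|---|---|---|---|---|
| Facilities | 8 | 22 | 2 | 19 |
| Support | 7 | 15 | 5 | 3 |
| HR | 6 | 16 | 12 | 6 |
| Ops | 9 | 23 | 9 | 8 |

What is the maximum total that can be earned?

Rank every tier by rate: Ops/tier1 23 > Facilities/tier1 22 > Facilities/tier2 19 > HR/tier1 16 > Support/tier1 15 > Ops/tier2 8 > HR/tier2 6 > Support/tier2 3.
Ops/tier1 (23): +9 → 23 left.
Fill Facilities tier1 block (8 at 22) → 15 left.
Facilities tier2 at 19: fill all 2 → 13 left.
Fill HR tier1 block (6 at 16) → 7 left.
Support/tier1 (15): +7 → 0 left.
Total = 23×9 + 22×8 + 19×2 + 16×6 + 15×7 = 622.

622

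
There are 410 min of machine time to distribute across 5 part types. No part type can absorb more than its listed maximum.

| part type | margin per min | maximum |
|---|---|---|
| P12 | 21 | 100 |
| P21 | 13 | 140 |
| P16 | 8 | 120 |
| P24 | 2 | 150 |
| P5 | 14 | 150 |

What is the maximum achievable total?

6180

Order the part types by margin per min: P12 21 > P5 14 > P21 13 > P16 8 > P24 2.
P12 takes 100 to reach its cap of 100 — 310 left.
Give P5 150 to hit its cap of 150 — 160 left.
Give P21 140 to hit its cap of 140 — 20 left.
P16 has room for 120 but only 20 remain, so it gets 20.
Total = 21×100 + 13×140 + 8×20 + 14×150 = 6180.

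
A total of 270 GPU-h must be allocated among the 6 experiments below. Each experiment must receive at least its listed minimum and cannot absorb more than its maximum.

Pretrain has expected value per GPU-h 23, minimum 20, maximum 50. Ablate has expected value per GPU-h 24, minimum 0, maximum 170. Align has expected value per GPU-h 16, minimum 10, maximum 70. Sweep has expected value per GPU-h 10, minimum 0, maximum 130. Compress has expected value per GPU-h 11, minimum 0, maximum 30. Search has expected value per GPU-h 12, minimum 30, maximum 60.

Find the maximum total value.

Meeting every minimum uses 20+0+10+0+0+30 = 60 GPU-h, leaving 210.
Rank by expected value per GPU-h: Ablate 24 > Pretrain 23 > Align 16 > Search 12 > Compress 11 > Sweep 10.
Ablate: +170 to 170 (cap) — 40 left.
Give Pretrain 30 more to hit its cap of 50 — 10 left.
Only 10 left; Align takes them to reach 20.
Total = 23×50 + 24×170 + 16×20 + 12×30 = 5910.

5910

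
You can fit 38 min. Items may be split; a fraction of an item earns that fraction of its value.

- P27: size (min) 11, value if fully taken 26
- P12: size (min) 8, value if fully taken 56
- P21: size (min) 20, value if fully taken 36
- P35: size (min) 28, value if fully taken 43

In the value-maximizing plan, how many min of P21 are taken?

Sort by value density: P12 56/8≈7, P27 26/11≈2.36, P21 36/20≈1.8, P35 43/28≈1.54.
All 8 min of P12 fit (value 56) ; 30 remain.
Take all of P27 (11 min, value 26) ; 19 min left.
Fill the last 19 min with part of P21: 19/20 of it earns 34.2.

19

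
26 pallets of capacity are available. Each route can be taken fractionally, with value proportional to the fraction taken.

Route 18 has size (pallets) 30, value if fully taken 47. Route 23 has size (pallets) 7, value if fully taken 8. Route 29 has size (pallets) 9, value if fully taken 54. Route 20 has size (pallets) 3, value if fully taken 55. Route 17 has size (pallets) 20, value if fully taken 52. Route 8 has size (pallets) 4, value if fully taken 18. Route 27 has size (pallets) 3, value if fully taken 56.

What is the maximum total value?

201.2

Sort by value density: Route 27 56/3≈18.7, Route 20 55/3≈18.3, Route 29 54/9≈6, Route 8 18/4≈4.5, Route 17 52/20≈2.6, Route 18 47/30≈1.57, Route 23 8/7≈1.14.
All 3 pallets of Route 27 fit (value 56) → 23 remain.
Take all of Route 20 (3 pallets, value 55) → 20 pallets left.
Take all of Route 29 (9 pallets, value 54) → 11 pallets left.
Route 8: take in full, 4 pallets for value 18 → 7 left.
Only 7 pallets remain; take 7/20 of Route 17 for value 52×7/20 = 18.2.
Total value = 201.2.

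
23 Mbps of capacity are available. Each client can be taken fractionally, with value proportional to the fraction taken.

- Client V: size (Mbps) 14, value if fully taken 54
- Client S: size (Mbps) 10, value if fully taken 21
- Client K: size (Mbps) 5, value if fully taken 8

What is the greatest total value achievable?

Sort by value density: Client V 54/14≈3.86, Client S 21/10≈2.1, Client K 8/5≈1.6.
All 14 Mbps of Client V fit (value 54) → 9 remain.
Only 9 Mbps remain; take 9/10 of Client S for value 21×9/10 = 18.9.
Total value = 72.9.

72.9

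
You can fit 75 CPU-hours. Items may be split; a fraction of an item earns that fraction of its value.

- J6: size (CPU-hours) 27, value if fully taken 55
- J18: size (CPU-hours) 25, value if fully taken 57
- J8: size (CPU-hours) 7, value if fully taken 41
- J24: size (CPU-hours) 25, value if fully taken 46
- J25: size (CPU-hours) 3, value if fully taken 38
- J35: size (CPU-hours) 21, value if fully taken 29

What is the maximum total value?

214.92

Best value per unit of size first: J25 38/3≈12.7, J8 41/7≈5.86, J18 57/25≈2.28, J6 55/27≈2.04, J24 46/25≈1.84, J35 29/21≈1.38.
Take all of J25 (3 CPU-hours, value 38) — 72 CPU-hours left.
J8: take in full, 7 CPU-hours for value 41 — 65 left.
All 25 CPU-hours of J18 fit (value 57) — 40 remain.
J6: take in full, 27 CPU-hours for value 55 — 13 left.
Fill the last 13 CPU-hours with part of J24: 13/25 of it earns 23.92.
Total value = 214.92.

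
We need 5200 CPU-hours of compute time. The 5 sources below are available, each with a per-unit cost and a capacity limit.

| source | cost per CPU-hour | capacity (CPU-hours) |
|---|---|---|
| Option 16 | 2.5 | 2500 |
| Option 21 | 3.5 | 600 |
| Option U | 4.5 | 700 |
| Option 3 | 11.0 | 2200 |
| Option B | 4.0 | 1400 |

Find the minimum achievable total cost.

Use sources in increasing cost order.
Option 16 (2.5): use full 2500 → 2700 CPU-hours to go.
Option 21 (3.5): use full 600 → 2100 CPU-hours to go.
Take 1400 from Option B at 4.0 → need 700 more.
Take 700 from Option U at 4.5 → need 0 more.
Option 3: unused.
Cost = 2500×2.5 + 600×3.5 + 1400×4.0 + 700×4.5 = 17100.

17100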